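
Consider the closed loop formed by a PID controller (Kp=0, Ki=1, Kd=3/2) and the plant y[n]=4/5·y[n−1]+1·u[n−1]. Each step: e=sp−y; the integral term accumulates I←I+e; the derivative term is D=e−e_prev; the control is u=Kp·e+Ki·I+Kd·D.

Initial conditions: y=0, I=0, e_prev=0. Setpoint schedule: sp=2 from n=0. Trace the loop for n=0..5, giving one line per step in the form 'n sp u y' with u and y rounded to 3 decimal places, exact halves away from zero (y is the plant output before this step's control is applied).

(exact arithmetic carried between steps; '≈' marks a value shown rounded to 6 d.p. or computed from one; I and e_prev carry over from the previous line; the table rounds u and y to 3 d.p., halves away from zero)
n=0: y=0, sp=2, e=sp−y=2; I=2, D=e−e_prev=2; u=0·2+1·2+3/2·2=5; next y=4/5·0+1·5=5
n=1: y=5, sp=2, e=sp−y=-3; I=-1, D=e−e_prev=-5; u=0·(-3)+1·(-1)+3/2·(-5)=-8.5; next y=4/5·5+1·(-8.5)=-4.5
n=2: y=-4.5, sp=2, e=sp−y=6.5; I=5.5, D=e−e_prev=9.5; u=0·6.5+1·5.5+3/2·9.5=19.75; next y=4/5·(-4.5)+1·19.75=16.15
n=3: y=16.15, sp=2, e=sp−y=-14.15; I=-8.65, D=e−e_prev=-20.65; u=0·(-14.15)+1·(-8.65)+3/2·(-20.65)=-39.625; next y=4/5·16.15+1·(-39.625)=-26.705
n=4: y=-26.705, sp=2, e=sp−y=28.705; I=20.055, D=e−e_prev=42.855; u=0·28.705+1·20.055+3/2·42.855=84.3375; next y=4/5·(-26.705)+1·84.3375=62.9735
n=5: y=62.9735, sp=2, e=sp−y=-60.9735; I=-40.9185, D=e−e_prev=-89.6785; u=0·(-60.9735)+1·(-40.9185)+3/2·(-89.6785)=-175.43625; next y=4/5·62.9735+1·(-175.43625)=-125.05745

0 2 5.000 0.000
1 2 -8.500 5.000
2 2 19.750 -4.500
3 2 -39.625 16.150
4 2 84.338 -26.705
5 2 -175.436 62.974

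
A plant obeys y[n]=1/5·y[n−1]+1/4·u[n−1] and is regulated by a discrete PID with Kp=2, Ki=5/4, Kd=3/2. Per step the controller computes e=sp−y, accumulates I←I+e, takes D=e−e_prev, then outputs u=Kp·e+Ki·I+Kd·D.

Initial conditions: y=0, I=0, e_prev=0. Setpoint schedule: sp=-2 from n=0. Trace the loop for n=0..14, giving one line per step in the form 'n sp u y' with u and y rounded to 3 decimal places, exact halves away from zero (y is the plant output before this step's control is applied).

0 -2 -9.500 0.000
1 -2 2.281 -2.375
2 -2 -12.546 0.095
3 -2 3.801 -3.118
4 -2 -15.982 0.327
5 -2 6.496 -3.930
6 -2 -20.125 0.838
7 -2 10.563 -4.864
8 -2 -25.435 1.668
9 -2 16.320 -6.025
10 -2 -32.464 2.875
11 -2 24.268 -7.541
12 -2 -41.904 4.559
13 -2 35.132 -9.564
14 -2 -54.660 6.870

(exact arithmetic carried between steps; '≈' marks a value shown rounded to 6 d.p. or computed from one; I and e_prev carry over from the previous line; the table rounds u and y to 3 d.p., halves away from zero)
n=0: y=0, sp=-2, e=sp−y=-2; I=-2, D=e−e_prev=-2; u=2·(-2)+5/4·(-2)+3/2·(-2)=-9.5; next y=1/5·0+1/4·(-9.5)=-2.375
n=1: y=-2.375, sp=-2, e=sp−y=0.375; I=-1.625, D=e−e_prev=2.375; u=2·0.375+5/4·(-1.625)+3/2·2.375=2.28125; next y=1/5·(-2.375)+1/4·2.28125≈0.095313
n=2: y≈0.095313, sp=-2, e=sp−y≈-2.095313; I≈-3.720313, D=e−e_prev≈-2.470313; u=2·(-2.095313)+5/4·(-3.720313)+3/2·(-2.470313)≈-12.546484; next y=1/5·0.095313+1/4·(-12.546484)≈-3.117559
n=3: y≈-3.117559, sp=-2, e=sp−y≈1.117559; I≈-2.602754, D=e−e_prev≈3.212871; u=2·1.117559+5/4·(-2.602754)+3/2·3.212871≈3.800981; next y=1/5·(-3.117559)+1/4·3.800981≈0.326734
n=4: y≈0.326734, sp=-2, e=sp−y≈-2.326734; I≈-4.929488, D=e−e_prev≈-3.444292; u=2·(-2.326734)+5/4·(-4.929488)+3/2·(-3.444292)≈-15.981765; next y=1/5·0.326734+1/4·(-15.981765)≈-3.930095
n=5: y≈-3.930095, sp=-2, e=sp−y≈1.930095; I≈-2.999393, D=e−e_prev≈4.256828; u=2·1.930095+5/4·(-2.999393)+3/2·4.256828≈6.496190; next y=1/5·(-3.930095)+1/4·6.496190≈0.838029
n=6: y≈0.838029, sp=-2, e=sp−y≈-2.838029; I≈-5.837422, D=e−e_prev≈-4.768123; u=2·(-2.838029)+5/4·(-5.837422)+3/2·(-4.768123)≈-20.125019; next y=1/5·0.838029+1/4·(-20.125019)≈-4.863649
n=7: y≈-4.863649, sp=-2, e=sp−y≈2.863649; I≈-2.973773, D=e−e_prev≈5.701678; u=2·2.863649+5/4·(-2.973773)+3/2·5.701678≈10.562599; next y=1/5·(-4.863649)+1/4·10.562599≈1.667920
n=8: y≈1.667920, sp=-2, e=sp−y≈-3.667920; I≈-6.641692, D=e−e_prev≈-6.531569; u=2·(-3.667920)+5/4·(-6.641692)+3/2·(-6.531569)≈-25.435309; next y=1/5·1.667920+1/4·(-25.435309)≈-6.025243
n=9: y≈-6.025243, sp=-2, e=sp−y≈4.025243; I≈-2.616449, D=e−e_prev≈7.693163; u=2·4.025243+5/4·(-2.616449)+3/2·7.693163≈16.319669; next y=1/5·(-6.025243)+1/4·16.319669≈2.874869
n=10: y≈2.874869, sp=-2, e=sp−y≈-4.874869; I≈-7.491318, D=e−e_prev≈-8.900112; u=2·(-4.874869)+5/4·(-7.491318)+3/2·(-8.900112)≈-32.464053; next y=1/5·2.874869+1/4·(-32.464053)≈-7.541039
n=11: y≈-7.541039, sp=-2, e=sp−y≈5.541039; I≈-1.950279, D=e−e_prev≈10.415908; u=2·5.541039+5/4·(-1.950279)+3/2·10.415908≈24.268093; next y=1/5·(-7.541039)+1/4·24.268093≈4.558815
n=12: y≈4.558815, sp=-2, e=sp−y≈-6.558815; I≈-8.509094, D=e−e_prev≈-12.099855; u=2·(-6.558815)+5/4·(-8.509094)+3/2·(-12.099855)≈-41.903780; next y=1/5·4.558815+1/4·(-41.903780)≈-9.564182
n=13: y≈-9.564182, sp=-2, e=sp−y≈7.564182; I≈-0.944912, D=e−e_prev≈14.122997; u=2·7.564182+5/4·(-0.944912)+3/2·14.122997≈35.131720; next y=1/5·(-9.564182)+1/4·35.131720≈6.870094
n=14: y≈6.870094, sp=-2, e=sp−y≈-8.870094; I≈-9.815006, D=e−e_prev≈-16.434276; u=2·(-8.870094)+5/4·(-9.815006)+3/2·(-16.434276)≈-54.660358; next y=1/5·6.870094+1/4·(-54.660358)≈-12.291071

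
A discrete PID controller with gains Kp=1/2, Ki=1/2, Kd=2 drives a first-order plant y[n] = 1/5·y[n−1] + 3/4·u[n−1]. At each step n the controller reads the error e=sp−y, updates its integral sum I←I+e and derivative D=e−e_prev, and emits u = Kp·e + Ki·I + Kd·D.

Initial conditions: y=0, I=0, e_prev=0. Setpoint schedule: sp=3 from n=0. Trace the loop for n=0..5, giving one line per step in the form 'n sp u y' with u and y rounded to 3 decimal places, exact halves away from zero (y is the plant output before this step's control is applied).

(exact arithmetic carried between steps; '≈' marks a value shown rounded to 6 d.p. or computed from one; I and e_prev carry over from the previous line; the table rounds u and y to 3 d.p., halves away from zero)
n=0: y=0, sp=3, e=sp−y=3; I=3, D=e−e_prev=3; u=1/2·3+1/2·3+2·3=9; next y=1/5·0+3/4·9=6.75
n=1: y=6.75, sp=3, e=sp−y=-3.75; I=-0.75, D=e−e_prev=-6.75; u=1/2·(-3.75)+1/2·(-0.75)+2·(-6.75)=-15.75; next y=1/5·6.75+3/4·(-15.75)=-10.4625
n=2: y=-10.4625, sp=3, e=sp−y=13.4625; I=12.7125, D=e−e_prev=17.2125; u=1/2·13.4625+1/2·12.7125+2·17.2125=47.5125; next y=1/5·(-10.4625)+3/4·47.5125=33.541875
n=3: y=33.541875, sp=3, e=sp−y=-30.541875; I=-17.829375, D=e−e_prev=-44.004375; u=1/2·(-30.541875)+1/2·(-17.829375)+2·(-44.004375)=-112.194375; next y=1/5·33.541875+3/4·(-112.194375)≈-77.437406
n=4: y≈-77.437406, sp=3, e=sp−y≈80.437406; I≈62.608031, D=e−e_prev≈110.979281; u=1/2·80.437406+1/2·62.608031+2·110.979281≈293.481281; next y=1/5·(-77.437406)+3/4·293.481281≈204.623480
n=5: y≈204.623480, sp=3, e=sp−y≈-201.623480; I≈-139.015448, D=e−e_prev≈-282.060886; u=1/2·(-201.623480)+1/2·(-139.015448)+2·(-282.060886)≈-734.441236; next y=1/5·204.623480+3/4·(-734.441236)≈-509.906231

0 3 9.000 0.000
1 3 -15.750 6.750
2 3 47.513 -10.463
3 3 -112.194 33.542
4 3 293.481 -77.437
5 3 -734.441 204.623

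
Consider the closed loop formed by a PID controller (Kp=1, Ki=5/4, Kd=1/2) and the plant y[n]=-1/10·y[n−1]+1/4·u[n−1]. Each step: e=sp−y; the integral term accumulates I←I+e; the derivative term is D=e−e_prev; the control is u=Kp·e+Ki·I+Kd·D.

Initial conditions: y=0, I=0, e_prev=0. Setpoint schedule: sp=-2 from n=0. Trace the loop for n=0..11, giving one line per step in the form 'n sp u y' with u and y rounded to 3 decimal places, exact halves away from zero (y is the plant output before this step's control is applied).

(exact arithmetic carried between steps; '≈' marks a value shown rounded to 6 d.p. or computed from one; I and e_prev carry over from the previous line; the table rounds u and y to 3 d.p., halves away from zero)
n=0: y=0, sp=-2, e=sp−y=-2; I=-2, D=e−e_prev=-2; u=1·(-2)+5/4·(-2)+1/2·(-2)=-5.5; next y=-1/10·0+1/4·(-5.5)=-1.375
n=1: y=-1.375, sp=-2, e=sp−y=-0.625; I=-2.625, D=e−e_prev=1.375; u=1·(-0.625)+5/4·(-2.625)+1/2·1.375=-3.21875; next y=-1/10·(-1.375)+1/4·(-3.21875)≈-0.667188
n=2: y≈-0.667188, sp=-2, e=sp−y≈-1.332813; I≈-3.957813, D=e−e_prev≈-0.707813; u=1·(-1.332813)+5/4·(-3.957813)+1/2·(-0.707813)≈-6.633984; next y=-1/10·(-0.667188)+1/4·(-6.633984)≈-1.591777
n=3: y≈-1.591777, sp=-2, e=sp−y≈-0.408223; I≈-4.366035, D=e−e_prev≈0.924590; u=1·(-0.408223)+5/4·(-4.366035)+1/2·0.924590≈-5.403472; next y=-1/10·(-1.591777)+1/4·(-5.403472)≈-1.191690
n=4: y≈-1.191690, sp=-2, e=sp−y≈-0.808310; I≈-5.174345, D=e−e_prev≈-0.400087; u=1·(-0.808310)+5/4·(-5.174345)+1/2·(-0.400087)≈-7.476285; next y=-1/10·(-1.191690)+1/4·(-7.476285)≈-1.749902
n=5: y≈-1.749902, sp=-2, e=sp−y≈-0.250098; I≈-5.424443, D=e−e_prev≈0.558212; u=1·(-0.250098)+5/4·(-5.424443)+1/2·0.558212≈-6.751545; next y=-1/10·(-1.749902)+1/4·(-6.751545)≈-1.512896
n=6: y≈-1.512896, sp=-2, e=sp−y≈-0.487104; I≈-5.911547, D=e−e_prev≈-0.237006; u=1·(-0.487104)+5/4·(-5.911547)+1/2·(-0.237006)≈-7.995040; next y=-1/10·(-1.512896)+1/4·(-7.995040)≈-1.847470
n=7: y≈-1.847470, sp=-2, e=sp−y≈-0.152530; I≈-6.064076, D=e−e_prev≈0.334574; u=1·(-0.152530)+5/4·(-6.064076)+1/2·0.334574≈-7.565338; next y=-1/10·(-1.847470)+1/4·(-7.565338)≈-1.706587
n=8: y≈-1.706587, sp=-2, e=sp−y≈-0.293413; I≈-6.357489, D=e−e_prev≈-0.140883; u=1·(-0.293413)+5/4·(-6.357489)+1/2·(-0.140883)≈-8.310715; next y=-1/10·(-1.706587)+1/4·(-8.310715)≈-1.907020
n=9: y≈-1.907020, sp=-2, e=sp−y≈-0.092980; I≈-6.450469, D=e−e_prev≈0.200433; u=1·(-0.092980)+5/4·(-6.450469)+1/2·0.200433≈-8.055850; next y=-1/10·(-1.907020)+1/4·(-8.055850)≈-1.823260
n=10: y≈-1.823260, sp=-2, e=sp−y≈-0.176740; I≈-6.627208, D=e−e_prev≈-0.083760; u=1·(-0.176740)+5/4·(-6.627208)+1/2·(-0.083760)≈-8.502630; next y=-1/10·(-1.823260)+1/4·(-8.502630)≈-1.943331
n=11: y≈-1.943331, sp=-2, e=sp−y≈-0.056669; I≈-6.683877, D=e−e_prev≈0.120071; u=1·(-0.056669)+5/4·(-6.683877)+1/2·0.120071≈-8.351479; next y=-1/10·(-1.943331)+1/4·(-8.351479)≈-1.893537

0 -2 -5.500 0.000
1 -2 -3.219 -1.375
2 -2 -6.634 -0.667
3 -2 -5.403 -1.592
4 -2 -7.476 -1.192
5 -2 -6.752 -1.750
6 -2 -7.995 -1.513
7 -2 -7.565 -1.847
8 -2 -8.311 -1.707
9 -2 -8.056 -1.907
10 -2 -8.503 -1.823
11 -2 -8.351 -1.943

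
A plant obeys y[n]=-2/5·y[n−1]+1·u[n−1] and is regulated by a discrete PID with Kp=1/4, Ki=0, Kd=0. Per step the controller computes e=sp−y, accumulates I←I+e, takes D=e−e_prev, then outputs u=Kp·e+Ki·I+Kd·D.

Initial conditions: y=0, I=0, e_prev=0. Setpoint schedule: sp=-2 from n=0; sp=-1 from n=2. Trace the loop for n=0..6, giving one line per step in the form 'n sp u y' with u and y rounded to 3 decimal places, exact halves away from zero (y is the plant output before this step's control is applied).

0 -2 -0.500 0.000
1 -2 -0.375 -0.500
2 -1 -0.206 -0.175
3 -1 -0.216 -0.136
4 -1 -0.210 -0.161
5 -1 -0.214 -0.145
6 -1 -0.211 -0.156

(exact arithmetic carried between steps; '≈' marks a value shown rounded to 6 d.p. or computed from one; I and e_prev carry over from the previous line; the table rounds u and y to 3 d.p., halves away from zero)
n=0: y=0, sp=-2, e=sp−y=-2; I=-2, D=e−e_prev=-2; u=1/4·(-2)+0·(-2)+0·(-2)=-0.5; next y=-2/5·0+1·(-0.5)=-0.5
n=1: y=-0.5, sp=-2, e=sp−y=-1.5; I=-3.5, D=e−e_prev=0.5; u=1/4·(-1.5)+0·(-3.5)+0·0.5=-0.375; next y=-2/5·(-0.5)+1·(-0.375)=-0.175
n=2: y=-0.175, sp=-1, e=sp−y=-0.825; I=-4.325, D=e−e_prev=0.675; u=1/4·(-0.825)+0·(-4.325)+0·0.675=-0.20625; next y=-2/5·(-0.175)+1·(-0.20625)=-0.13625
n=3: y=-0.13625, sp=-1, e=sp−y=-0.86375; I=-5.18875, D=e−e_prev=-0.03875; u=1/4·(-0.86375)+0·(-5.18875)+0·(-0.03875)≈-0.215938; next y=-2/5·(-0.13625)+1·(-0.215938)≈-0.161438
n=4: y≈-0.161438, sp=-1, e=sp−y≈-0.838563; I≈-6.027313, D=e−e_prev≈0.025188; u=1/4·(-0.838563)+0·(-6.027313)+0·0.025188≈-0.209641; next y=-2/5·(-0.161438)+1·(-0.209641)≈-0.145066
n=5: y≈-0.145066, sp=-1, e=sp−y≈-0.854934; I≈-6.882247, D=e−e_prev≈-0.016372; u=1/4·(-0.854934)+0·(-6.882247)+0·(-0.016372)≈-0.213734; next y=-2/5·(-0.145066)+1·(-0.213734)≈-0.155707
n=6: y≈-0.155707, sp=-1, e=sp−y≈-0.844293; I≈-7.726540, D=e−e_prev≈0.010642; u=1/4·(-0.844293)+0·(-7.726540)+0·0.010642≈-0.211073; next y=-2/5·(-0.155707)+1·(-0.211073)≈-0.148790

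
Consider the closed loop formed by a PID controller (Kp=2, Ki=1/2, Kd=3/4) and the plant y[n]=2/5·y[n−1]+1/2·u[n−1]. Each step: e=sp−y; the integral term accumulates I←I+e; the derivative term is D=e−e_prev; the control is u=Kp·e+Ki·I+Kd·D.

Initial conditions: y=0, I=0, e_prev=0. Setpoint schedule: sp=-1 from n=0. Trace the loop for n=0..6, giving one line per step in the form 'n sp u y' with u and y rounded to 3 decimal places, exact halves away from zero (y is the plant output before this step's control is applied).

0 -1 -3.250 0.000
1 -1 2.281 -1.625
2 -1 -5.501 0.491
3 -1 5.236 -2.554
4 -1 -9.760 1.596
5 -1 11.027 -4.241
6 -1 -17.920 3.817

(exact arithmetic carried between steps; '≈' marks a value shown rounded to 6 d.p. or computed from one; I and e_prev carry over from the previous line; the table rounds u and y to 3 d.p., halves away from zero)
n=0: y=0, sp=-1, e=sp−y=-1; I=-1, D=e−e_prev=-1; u=2·(-1)+1/2·(-1)+3/4·(-1)=-3.25; next y=2/5·0+1/2·(-3.25)=-1.625
n=1: y=-1.625, sp=-1, e=sp−y=0.625; I=-0.375, D=e−e_prev=1.625; u=2·0.625+1/2·(-0.375)+3/4·1.625=2.28125; next y=2/5·(-1.625)+1/2·2.28125=0.490625
n=2: y=0.490625, sp=-1, e=sp−y=-1.490625; I=-1.865625, D=e−e_prev=-2.115625; u=2·(-1.490625)+1/2·(-1.865625)+3/4·(-2.115625)≈-5.500781; next y=2/5·0.490625+1/2·(-5.500781)≈-2.554141
n=3: y≈-2.554141, sp=-1, e=sp−y≈1.554141; I≈-0.311484, D=e−e_prev≈3.044766; u=2·1.554141+1/2·(-0.311484)+3/4·3.044766≈5.236113; next y=2/5·(-2.554141)+1/2·5.236113≈1.596400
n=4: y≈1.596400, sp=-1, e=sp−y≈-2.596400; I≈-2.907885, D=e−e_prev≈-4.150541; u=2·(-2.596400)+1/2·(-2.907885)+3/4·(-4.150541)≈-9.759649; next y=2/5·1.596400+1/2·(-9.759649)≈-4.241264
n=5: y≈-4.241264, sp=-1, e=sp−y≈3.241264; I≈0.333380, D=e−e_prev≈5.837665; u=2·3.241264+1/2·0.333380+3/4·5.837665≈11.027467; next y=2/5·(-4.241264)+1/2·11.027467≈3.817228
n=6: y≈3.817228, sp=-1, e=sp−y≈-4.817228; I≈-4.483848, D=e−e_prev≈-8.058492; u=2·(-4.817228)+1/2·(-4.483848)+3/4·(-8.058492)≈-17.920249; next y=2/5·3.817228+1/2·(-17.920249)≈-7.433233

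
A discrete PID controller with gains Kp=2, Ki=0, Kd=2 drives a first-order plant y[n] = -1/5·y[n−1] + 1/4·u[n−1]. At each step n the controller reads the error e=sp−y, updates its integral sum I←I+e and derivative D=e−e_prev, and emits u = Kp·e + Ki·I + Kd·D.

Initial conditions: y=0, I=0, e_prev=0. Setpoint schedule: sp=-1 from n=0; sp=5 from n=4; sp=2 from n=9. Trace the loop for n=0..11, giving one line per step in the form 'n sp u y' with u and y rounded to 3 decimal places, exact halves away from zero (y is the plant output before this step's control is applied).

0 -1 -4.000 0.000
1 -1 2.000 -1.000
2 -1 -6.800 0.700
3 -1 6.760 -1.840
4 5 10.088 2.058
5 5 5.674 2.110
6 5 10.235 0.997
7 5 2.556 2.359
8 5 14.051 0.167
9 2 -15.583 3.479
10 2 29.325 -4.592
11 2 -38.182 8.250

(exact arithmetic carried between steps; '≈' marks a value shown rounded to 6 d.p. or computed from one; I and e_prev carry over from the previous line; the table rounds u and y to 3 d.p., halves away from zero)
n=0: y=0, sp=-1, e=sp−y=-1; I=-1, D=e−e_prev=-1; u=2·(-1)+0·(-1)+2·(-1)=-4; next y=-1/5·0+1/4·(-4)=-1
n=1: y=-1, sp=-1, e=sp−y=0; I=-1, D=e−e_prev=1; u=2·0+0·(-1)+2·1=2; next y=-1/5·(-1)+1/4·2=0.7
n=2: y=0.7, sp=-1, e=sp−y=-1.7; I=-2.7, D=e−e_prev=-1.7; u=2·(-1.7)+0·(-2.7)+2·(-1.7)=-6.8; next y=-1/5·0.7+1/4·(-6.8)=-1.84
n=3: y=-1.84, sp=-1, e=sp−y=0.84; I=-1.86, D=e−e_prev=2.54; u=2·0.84+0·(-1.86)+2·2.54=6.76; next y=-1/5·(-1.84)+1/4·6.76=2.058
n=4: y=2.058, sp=5, e=sp−y=2.942; I=1.082, D=e−e_prev=2.102; u=2·2.942+0·1.082+2·2.102=10.088; next y=-1/5·2.058+1/4·10.088=2.1104
n=5: y=2.1104, sp=5, e=sp−y=2.8896; I=3.9716, D=e−e_prev=-0.0524; u=2·2.8896+0·3.9716+2·(-0.0524)=5.6744; next y=-1/5·2.1104+1/4·5.6744=0.99652
n=6: y=0.99652, sp=5, e=sp−y=4.00348; I=7.97508, D=e−e_prev=1.11388; u=2·4.00348+0·7.97508+2·1.11388=10.23472; next y=-1/5·0.99652+1/4·10.23472=2.359376
n=7: y=2.359376, sp=5, e=sp−y=2.640624; I=10.615704, D=e−e_prev=-1.362856; u=2·2.640624+0·10.615704+2·(-1.362856)=2.555536; next y=-1/5·2.359376+1/4·2.555536≈0.167009
n=8: y≈0.167009, sp=5, e=sp−y≈4.832991; I≈15.448695, D=e−e_prev≈2.192367; u=2·4.832991+0·15.448695+2·2.192367≈14.050717; next y=-1/5·0.167009+1/4·14.050717≈3.479277
n=9: y≈3.479277, sp=2, e=sp−y≈-1.479277; I≈13.969418, D=e−e_prev≈-6.312269; u=2·(-1.479277)+0·13.969418+2·(-6.312269)≈-15.583092; next y=-1/5·3.479277+1/4·(-15.583092)≈-4.591629
n=10: y≈-4.591629, sp=2, e=sp−y≈6.591629; I≈20.561046, D=e−e_prev≈8.070906; u=2·6.591629+0·20.561046+2·8.070906≈29.325069; next y=-1/5·(-4.591629)+1/4·29.325069≈8.249593
n=11: y≈8.249593, sp=2, e=sp−y≈-6.249593; I≈14.311453, D=e−e_prev≈-12.841221; u=2·(-6.249593)+0·14.311453+2·(-12.841221)≈-38.181629; next y=-1/5·8.249593+1/4·(-38.181629)≈-11.195326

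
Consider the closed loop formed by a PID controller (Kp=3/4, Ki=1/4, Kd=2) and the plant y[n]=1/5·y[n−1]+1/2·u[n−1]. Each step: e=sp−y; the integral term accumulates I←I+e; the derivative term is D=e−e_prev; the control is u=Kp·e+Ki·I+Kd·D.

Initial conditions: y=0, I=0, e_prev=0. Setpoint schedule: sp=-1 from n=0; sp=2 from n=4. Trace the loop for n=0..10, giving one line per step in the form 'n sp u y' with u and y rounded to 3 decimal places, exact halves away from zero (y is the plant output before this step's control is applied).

0 -1 -3.000 0.000
1 -1 3.250 -1.500
2 -1 -8.100 1.325
3 -1 12.299 -3.785
4 2 -15.757 5.392
5 2 32.327 -6.800
6 2 -54.669 14.803
7 2 102.869 -24.374
8 2 -181.692 46.560
9 2 333.316 -81.534
10 2 -597.643 150.351

(exact arithmetic carried between steps; '≈' marks a value shown rounded to 6 d.p. or computed from one; I and e_prev carry over from the previous line; the table rounds u and y to 3 d.p., halves away from zero)
n=0: y=0, sp=-1, e=sp−y=-1; I=-1, D=e−e_prev=-1; u=3/4·(-1)+1/4·(-1)+2·(-1)=-3; next y=1/5·0+1/2·(-3)=-1.5
n=1: y=-1.5, sp=-1, e=sp−y=0.5; I=-0.5, D=e−e_prev=1.5; u=3/4·0.5+1/4·(-0.5)+2·1.5=3.25; next y=1/5·(-1.5)+1/2·3.25=1.325
n=2: y=1.325, sp=-1, e=sp−y=-2.325; I=-2.825, D=e−e_prev=-2.825; u=3/4·(-2.325)+1/4·(-2.825)+2·(-2.825)=-8.1; next y=1/5·1.325+1/2·(-8.1)=-3.785
n=3: y=-3.785, sp=-1, e=sp−y=2.785; I=-0.04, D=e−e_prev=5.11; u=3/4·2.785+1/4·(-0.04)+2·5.11=12.29875; next y=1/5·(-3.785)+1/2·12.29875=5.392375
n=4: y=5.392375, sp=2, e=sp−y=-3.392375; I=-3.432375, D=e−e_prev=-6.177375; u=3/4·(-3.392375)+1/4·(-3.432375)+2·(-6.177375)=-15.757125; next y=1/5·5.392375+1/2·(-15.757125)≈-6.800088
n=5: y≈-6.800088, sp=2, e=sp−y≈8.800088; I≈5.367713, D=e−e_prev≈12.192463; u=3/4·8.800088+1/4·5.367713+2·12.192463≈32.326919; next y=1/5·(-6.800088)+1/2·32.326919≈14.803442
n=6: y≈14.803442, sp=2, e=sp−y≈-12.803442; I≈-7.435729, D=e−e_prev≈-21.603529; u=3/4·(-12.803442)+1/4·(-7.435729)+2·(-21.603529)≈-54.668573; next y=1/5·14.803442+1/2·(-54.668573)≈-24.373598
n=7: y≈-24.373598, sp=2, e=sp−y≈26.373598; I≈18.937869, D=e−e_prev≈39.177040; u=3/4·26.373598+1/4·18.937869+2·39.177040≈102.868745; next y=1/5·(-24.373598)+1/2·102.868745≈46.559653
n=8: y≈46.559653, sp=2, e=sp−y≈-44.559653; I≈-25.621784, D=e−e_prev≈-70.933251; u=3/4·(-44.559653)+1/4·(-25.621784)+2·(-70.933251)≈-181.691687; next y=1/5·46.559653+1/2·(-181.691687)≈-81.533913
n=9: y≈-81.533913, sp=2, e=sp−y≈83.533913; I≈57.912129, D=e−e_prev≈128.093566; u=3/4·83.533913+1/4·57.912129+2·128.093566≈333.315599; next y=1/5·(-81.533913)+1/2·333.315599≈150.351017
n=10: y≈150.351017, sp=2, e=sp−y≈-148.351017; I≈-90.438888, D=e−e_prev≈-231.884930; u=3/4·(-148.351017)+1/4·(-90.438888)+2·(-231.884930)≈-597.642845; next y=1/5·150.351017+1/2·(-597.642845)≈-268.751219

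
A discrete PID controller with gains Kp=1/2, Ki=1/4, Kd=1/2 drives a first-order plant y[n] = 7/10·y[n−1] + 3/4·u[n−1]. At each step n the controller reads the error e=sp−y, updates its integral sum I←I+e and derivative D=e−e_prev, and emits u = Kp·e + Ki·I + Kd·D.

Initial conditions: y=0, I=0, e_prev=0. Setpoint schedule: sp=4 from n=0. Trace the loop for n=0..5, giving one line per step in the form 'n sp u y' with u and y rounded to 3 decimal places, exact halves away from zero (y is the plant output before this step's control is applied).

0 4 5.000 0.000
1 4 -0.688 3.750
2 4 3.301 2.109
3 4 0.650 3.952
4 4 2.456 3.254
5 4 1.211 4.120

(exact arithmetic carried between steps; '≈' marks a value shown rounded to 6 d.p. or computed from one; I and e_prev carry over from the previous line; the table rounds u and y to 3 d.p., halves away from zero)
n=0: y=0, sp=4, e=sp−y=4; I=4, D=e−e_prev=4; u=1/2·4+1/4·4+1/2·4=5; next y=7/10·0+3/4·5=3.75
n=1: y=3.75, sp=4, e=sp−y=0.25; I=4.25, D=e−e_prev=-3.75; u=1/2·0.25+1/4·4.25+1/2·(-3.75)=-0.6875; next y=7/10·3.75+3/4·(-0.6875)=2.109375
n=2: y=2.109375, sp=4, e=sp−y=1.890625; I=6.140625, D=e−e_prev=1.640625; u=1/2·1.890625+1/4·6.140625+1/2·1.640625≈3.300781; next y=7/10·2.109375+3/4·3.300781≈3.952148
n=3: y≈3.952148, sp=4, e=sp−y≈0.047852; I≈6.188477, D=e−e_prev≈-1.842773; u=1/2·0.047852+1/4·6.188477+1/2·(-1.842773)≈0.649658; next y=7/10·3.952148+3/4·0.649658≈3.253748
n=4: y≈3.253748, sp=4, e=sp−y≈0.746252; I≈6.934729, D=e−e_prev≈0.698401; u=1/2·0.746252+1/4·6.934729+1/2·0.698401≈2.456009; next y=7/10·3.253748+3/4·2.456009≈4.119630
n=5: y≈4.119630, sp=4, e=sp−y≈-0.119630; I≈6.815099, D=e−e_prev≈-0.865882; u=1/2·(-0.119630)+1/4·6.815099+1/2·(-0.865882)≈1.211019; next y=7/10·4.119630+3/4·1.211019≈3.792005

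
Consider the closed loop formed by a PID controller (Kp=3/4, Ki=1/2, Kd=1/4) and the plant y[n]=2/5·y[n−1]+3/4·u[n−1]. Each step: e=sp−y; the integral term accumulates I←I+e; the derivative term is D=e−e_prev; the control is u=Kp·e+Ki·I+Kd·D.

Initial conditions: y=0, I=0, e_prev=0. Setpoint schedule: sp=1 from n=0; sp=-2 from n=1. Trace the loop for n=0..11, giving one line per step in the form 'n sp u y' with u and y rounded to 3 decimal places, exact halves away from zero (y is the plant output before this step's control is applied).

0 1 1.500 0.000
1 -2 -4.438 1.125
2 -2 1.036 -2.878
3 -2 -3.282 -0.374
4 -2 -0.114 -2.611
5 -2 -2.589 -1.130
6 -2 -0.758 -2.394
7 -2 -2.179 -1.526
8 -2 -1.121 -2.244
9 -2 -1.937 -1.739
10 -2 -1.327 -2.148
11 -2 -1.796 -1.854

(exact arithmetic carried between steps; '≈' marks a value shown rounded to 6 d.p. or computed from one; I and e_prev carry over from the previous line; the table rounds u and y to 3 d.p., halves away from zero)
n=0: y=0, sp=1, e=sp−y=1; I=1, D=e−e_prev=1; u=3/4·1+1/2·1+1/4·1=1.5; next y=2/5·0+3/4·1.5=1.125
n=1: y=1.125, sp=-2, e=sp−y=-3.125; I=-2.125, D=e−e_prev=-4.125; u=3/4·(-3.125)+1/2·(-2.125)+1/4·(-4.125)=-4.4375; next y=2/5·1.125+3/4·(-4.4375)=-2.878125
n=2: y=-2.878125, sp=-2, e=sp−y=0.878125; I=-1.246875, D=e−e_prev=4.003125; u=3/4·0.878125+1/2·(-1.246875)+1/4·4.003125≈1.035938; next y=2/5·(-2.878125)+3/4·1.035938≈-0.374297
n=3: y≈-0.374297, sp=-2, e=sp−y≈-1.625703; I≈-2.872578, D=e−e_prev≈-2.503828; u=3/4·(-1.625703)+1/2·(-2.872578)+1/4·(-2.503828)≈-3.281523; next y=2/5·(-0.374297)+3/4·(-3.281523)≈-2.610861
n=4: y≈-2.610861, sp=-2, e=sp−y≈0.610861; I≈-2.261717, D=e−e_prev≈2.236564; u=3/4·0.610861+1/2·(-2.261717)+1/4·2.236564≈-0.113571; next y=2/5·(-2.610861)+3/4·(-0.113571)≈-1.129523
n=5: y≈-1.129523, sp=-2, e=sp−y≈-0.870477; I≈-3.132194, D=e−e_prev≈-1.481338; u=3/4·(-0.870477)+1/2·(-3.132194)+1/4·(-1.481338)≈-2.589289; next y=2/5·(-1.129523)+3/4·(-2.589289)≈-2.393776
n=6: y≈-2.393776, sp=-2, e=sp−y≈0.393776; I≈-2.738418, D=e−e_prev≈1.264253; u=3/4·0.393776+1/2·(-2.738418)+1/4·1.264253≈-0.757813; next y=2/5·(-2.393776)+3/4·(-0.757813)≈-1.525871
n=7: y≈-1.525871, sp=-2, e=sp−y≈-0.474129; I≈-3.212547, D=e−e_prev≈-0.867906; u=3/4·(-0.474129)+1/2·(-3.212547)+1/4·(-0.867906)≈-2.178847; next y=2/5·(-1.525871)+3/4·(-2.178847)≈-2.244484
n=8: y≈-2.244484, sp=-2, e=sp−y≈0.244484; I≈-2.968064, D=e−e_prev≈0.718613; u=3/4·0.244484+1/2·(-2.968064)+1/4·0.718613≈-1.121016; next y=2/5·(-2.244484)+3/4·(-1.121016)≈-1.738555
n=9: y≈-1.738555, sp=-2, e=sp−y≈-0.261445; I≈-3.229508, D=e−e_prev≈-0.505928; u=3/4·(-0.261445)+1/2·(-3.229508)+1/4·(-0.505928)≈-1.937320; next y=2/5·(-1.738555)+3/4·(-1.937320)≈-2.148412
n=10: y≈-2.148412, sp=-2, e=sp−y≈0.148412; I≈-3.081096, D=e−e_prev≈0.409857; u=3/4·0.148412+1/2·(-3.081096)+1/4·0.409857≈-1.326775; next y=2/5·(-2.148412)+3/4·(-1.326775)≈-1.854446
n=11: y≈-1.854446, sp=-2, e=sp−y≈-0.145554; I≈-3.226650, D=e−e_prev≈-0.293966; u=3/4·(-0.145554)+1/2·(-3.226650)+1/4·(-0.293966)≈-1.795982; next y=2/5·(-1.854446)+3/4·(-1.795982)≈-2.088765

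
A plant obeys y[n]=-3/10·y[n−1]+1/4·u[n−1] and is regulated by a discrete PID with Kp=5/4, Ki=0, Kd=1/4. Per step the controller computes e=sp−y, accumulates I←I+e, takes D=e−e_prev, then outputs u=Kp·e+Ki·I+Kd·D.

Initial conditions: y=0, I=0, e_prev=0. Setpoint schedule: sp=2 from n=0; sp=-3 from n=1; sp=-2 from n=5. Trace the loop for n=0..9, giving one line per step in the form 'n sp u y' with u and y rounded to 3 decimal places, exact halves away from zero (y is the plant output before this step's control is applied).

0 2 3.000 0.000
1 -3 -6.125 0.750
2 -3 -0.928 -1.756
3 -3 -4.631 0.295
4 -3 -1.807 -1.246
5 -2 -2.445 -0.078
6 -2 -1.638 -0.588
7 -2 -2.297 -0.233
8 -2 -1.802 -0.504
9 -2 -2.177 -0.299

(exact arithmetic carried between steps; '≈' marks a value shown rounded to 6 d.p. or computed from one; I and e_prev carry over from the previous line; the table rounds u and y to 3 d.p., halves away from zero)
n=0: y=0, sp=2, e=sp−y=2; I=2, D=e−e_prev=2; u=5/4·2+0·2+1/4·2=3; next y=-3/10·0+1/4·3=0.75
n=1: y=0.75, sp=-3, e=sp−y=-3.75; I=-1.75, D=e−e_prev=-5.75; u=5/4·(-3.75)+0·(-1.75)+1/4·(-5.75)=-6.125; next y=-3/10·0.75+1/4·(-6.125)=-1.75625
n=2: y=-1.75625, sp=-3, e=sp−y=-1.24375; I=-2.99375, D=e−e_prev=2.50625; u=5/4·(-1.24375)+0·(-2.99375)+1/4·2.50625=-0.928125; next y=-3/10·(-1.75625)+1/4·(-0.928125)≈0.294844
n=3: y≈0.294844, sp=-3, e=sp−y≈-3.294844; I≈-6.288594, D=e−e_prev≈-2.051094; u=5/4·(-3.294844)+0·(-6.288594)+1/4·(-2.051094)≈-4.631328; next y=-3/10·0.294844+1/4·(-4.631328)≈-1.246285
n=4: y≈-1.246285, sp=-3, e=sp−y≈-1.753715; I≈-8.042309, D=e−e_prev≈1.541129; u=5/4·(-1.753715)+0·(-8.042309)+1/4·1.541129≈-1.806861; next y=-3/10·(-1.246285)+1/4·(-1.806861)≈-0.077830
n=5: y≈-0.077830, sp=-2, e=sp−y≈-1.922170; I≈-9.964479, D=e−e_prev≈-0.168455; u=5/4·(-1.922170)+0·(-9.964479)+1/4·(-0.168455)≈-2.444827; next y=-3/10·(-0.077830)+1/4·(-2.444827)≈-0.587858
n=6: y≈-0.587858, sp=-2, e=sp−y≈-1.412142; I≈-11.376621, D=e−e_prev≈0.510028; u=5/4·(-1.412142)+0·(-11.376621)+1/4·0.510028≈-1.637671; next y=-3/10·(-0.587858)+1/4·(-1.637671)≈-0.233060
n=7: y≈-0.233060, sp=-2, e=sp−y≈-1.766940; I≈-13.143561, D=e−e_prev≈-0.354797; u=5/4·(-1.766940)+0·(-13.143561)+1/4·(-0.354797)≈-2.297374; next y=-3/10·(-0.233060)+1/4·(-2.297374)≈-0.504425
n=8: y≈-0.504425, sp=-2, e=sp−y≈-1.495575; I≈-14.639135, D=e−e_prev≈0.271365; u=5/4·(-1.495575)+0·(-14.639135)+1/4·0.271365≈-1.801627; next y=-3/10·(-0.504425)+1/4·(-1.801627)≈-0.299079
n=9: y≈-0.299079, sp=-2, e=sp−y≈-1.700921; I≈-16.340056, D=e−e_prev≈-0.205346; u=5/4·(-1.700921)+0·(-16.340056)+1/4·(-0.205346)≈-2.177488; next y=-3/10·(-0.299079)+1/4·(-2.177488)≈-0.454648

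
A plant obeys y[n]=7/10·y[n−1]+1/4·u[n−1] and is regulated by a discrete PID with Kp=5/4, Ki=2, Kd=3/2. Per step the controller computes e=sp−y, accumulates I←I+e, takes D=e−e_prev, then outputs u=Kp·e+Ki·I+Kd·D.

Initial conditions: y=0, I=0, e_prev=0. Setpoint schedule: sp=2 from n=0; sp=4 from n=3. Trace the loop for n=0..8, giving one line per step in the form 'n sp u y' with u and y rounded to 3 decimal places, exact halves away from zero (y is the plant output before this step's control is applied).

0 2 9.500 0.000
1 2 -0.781 2.375
2 2 6.343 1.467
3 4 10.105 2.613
4 4 3.321 4.355
5 4 7.487 3.879
6 4 3.651 4.587
7 4 5.740 4.124
8 4 3.858 4.322

(exact arithmetic carried between steps; '≈' marks a value shown rounded to 6 d.p. or computed from one; I and e_prev carry over from the previous line; the table rounds u and y to 3 d.p., halves away from zero)
n=0: y=0, sp=2, e=sp−y=2; I=2, D=e−e_prev=2; u=5/4·2+2·2+3/2·2=9.5; next y=7/10·0+1/4·9.5=2.375
n=1: y=2.375, sp=2, e=sp−y=-0.375; I=1.625, D=e−e_prev=-2.375; u=5/4·(-0.375)+2·1.625+3/2·(-2.375)=-0.78125; next y=7/10·2.375+1/4·(-0.78125)≈1.467188
n=2: y≈1.467188, sp=2, e=sp−y≈0.532813; I≈2.157813, D=e−e_prev≈0.907813; u=5/4·0.532813+2·2.157813+3/2·0.907813≈6.343359; next y=7/10·1.467188+1/4·6.343359≈2.612871
n=3: y≈2.612871, sp=4, e=sp−y≈1.387129; I≈3.544941, D=e−e_prev≈0.854316; u=5/4·1.387129+2·3.544941+3/2·0.854316≈10.105269; next y=7/10·2.612871+1/4·10.105269≈4.355327
n=4: y≈4.355327, sp=4, e=sp−y≈-0.355327; I≈3.189615, D=e−e_prev≈-1.742456; u=5/4·(-0.355327)+2·3.189615+3/2·(-1.742456)≈3.321387; next y=7/10·4.355327+1/4·3.321387≈3.879075
n=5: y≈3.879075, sp=4, e=sp−y≈0.120925; I≈3.310539, D=e−e_prev≈0.476251; u=5/4·0.120925+2·3.310539+3/2·0.476251≈7.486611; next y=7/10·3.879075+1/4·7.486611≈4.587006
n=6: y≈4.587006, sp=4, e=sp−y≈-0.587006; I≈2.723533, D=e−e_prev≈-0.707930; u=5/4·(-0.587006)+2·2.723533+3/2·(-0.707930)≈3.651415; next y=7/10·4.587006+1/4·3.651415≈4.123758
n=7: y≈4.123758, sp=4, e=sp−y≈-0.123758; I≈2.599776, D=e−e_prev≈0.463248; u=5/4·(-0.123758)+2·2.599776+3/2·0.463248≈5.739727; next y=7/10·4.123758+1/4·5.739727≈4.321562
n=8: y≈4.321562, sp=4, e=sp−y≈-0.321562; I≈2.278214, D=e−e_prev≈-0.197804; u=5/4·(-0.321562)+2·2.278214+3/2·(-0.197804)≈3.857769; next y=7/10·4.321562+1/4·3.857769≈3.989536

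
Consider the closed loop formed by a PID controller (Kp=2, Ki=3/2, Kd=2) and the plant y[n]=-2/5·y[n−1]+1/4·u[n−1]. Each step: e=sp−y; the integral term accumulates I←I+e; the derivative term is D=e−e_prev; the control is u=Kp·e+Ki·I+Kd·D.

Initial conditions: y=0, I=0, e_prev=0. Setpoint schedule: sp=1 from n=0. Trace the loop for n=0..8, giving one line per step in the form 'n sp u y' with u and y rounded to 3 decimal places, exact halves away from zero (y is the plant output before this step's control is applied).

(exact arithmetic carried between steps; '≈' marks a value shown rounded to 6 d.p. or computed from one; I and e_prev carry over from the previous line; the table rounds u and y to 3 d.p., halves away from zero)
n=0: y=0, sp=1, e=sp−y=1; I=1, D=e−e_prev=1; u=2·1+3/2·1+2·1=5.5; next y=-2/5·0+1/4·5.5=1.375
n=1: y=1.375, sp=1, e=sp−y=-0.375; I=0.625, D=e−e_prev=-1.375; u=2·(-0.375)+3/2·0.625+2·(-1.375)=-2.5625; next y=-2/5·1.375+1/4·(-2.5625)=-1.190625
n=2: y=-1.190625, sp=1, e=sp−y=2.190625; I=2.815625, D=e−e_prev=2.565625; u=2·2.190625+3/2·2.815625+2·2.565625≈13.735938; next y=-2/5·(-1.190625)+1/4·13.735938≈3.910234
n=3: y≈3.910234, sp=1, e=sp−y≈-2.910234; I≈-0.094609, D=e−e_prev≈-5.100859; u=2·(-2.910234)+3/2·(-0.094609)+2·(-5.100859)≈-16.164102; next y=-2/5·3.910234+1/4·(-16.164102)≈-5.605119
n=4: y≈-5.605119, sp=1, e=sp−y≈6.605119; I≈6.510510, D=e−e_prev≈9.515354; u=2·6.605119+3/2·6.510510+2·9.515354≈42.006710; next y=-2/5·(-5.605119)+1/4·42.006710≈12.743725
n=5: y≈12.743725, sp=1, e=sp−y≈-11.743725; I≈-5.233215, D=e−e_prev≈-18.348844; u=2·(-11.743725)+3/2·(-5.233215)+2·(-18.348844)≈-68.034962; next y=-2/5·12.743725+1/4·(-68.034962)≈-22.106231
n=6: y≈-22.106231, sp=1, e=sp−y≈23.106231; I≈17.873015, D=e−e_prev≈34.849956; u=2·23.106231+3/2·17.873015+2·34.849956≈142.721895; next y=-2/5·(-22.106231)+1/4·142.721895≈44.522966
n=7: y≈44.522966, sp=1, e=sp−y≈-43.522966; I≈-25.649951, D=e−e_prev≈-66.629197; u=2·(-43.522966)+3/2·(-25.649951)+2·(-66.629197)≈-258.779251; next y=-2/5·44.522966+1/4·(-258.779251)≈-82.503999
n=8: y≈-82.503999, sp=1, e=sp−y≈83.503999; I≈57.854048, D=e−e_prev≈127.026965; u=2·83.503999+3/2·57.854048+2·127.026965≈507.843002; next y=-2/5·(-82.503999)+1/4·507.843002≈159.962350

0 1 5.500 0.000
1 1 -2.563 1.375
2 1 13.736 -1.191
3 1 -16.164 3.910
4 1 42.007 -5.605
5 1 -68.035 12.744
6 1 142.722 -22.106
7 1 -258.779 44.523
8 1 507.843 -82.504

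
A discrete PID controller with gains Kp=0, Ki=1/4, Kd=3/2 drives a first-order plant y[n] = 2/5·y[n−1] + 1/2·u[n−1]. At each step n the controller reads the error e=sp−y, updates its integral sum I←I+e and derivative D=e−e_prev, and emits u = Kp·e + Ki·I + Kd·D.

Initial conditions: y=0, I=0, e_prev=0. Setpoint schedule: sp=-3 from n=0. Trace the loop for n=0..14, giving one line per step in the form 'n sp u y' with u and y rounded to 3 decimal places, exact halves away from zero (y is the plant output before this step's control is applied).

(exact arithmetic carried between steps; '≈' marks a value shown rounded to 6 d.p. or computed from one; I and e_prev carry over from the previous line; the table rounds u and y to 3 d.p., halves away from zero)
n=0: y=0, sp=-3, e=sp−y=-3; I=-3, D=e−e_prev=-3; u=0·(-3)+1/4·(-3)+3/2·(-3)=-5.25; next y=2/5·0+1/2·(-5.25)=-2.625
n=1: y=-2.625, sp=-3, e=sp−y=-0.375; I=-3.375, D=e−e_prev=2.625; u=0·(-0.375)+1/4·(-3.375)+3/2·2.625=3.09375; next y=2/5·(-2.625)+1/2·3.09375=0.496875
n=2: y=0.496875, sp=-3, e=sp−y=-3.496875; I=-6.871875, D=e−e_prev=-3.121875; u=0·(-3.496875)+1/4·(-6.871875)+3/2·(-3.121875)≈-6.400781; next y=2/5·0.496875+1/2·(-6.400781)≈-3.001641
n=3: y≈-3.001641, sp=-3, e=sp−y≈0.001641; I≈-6.870234, D=e−e_prev≈3.498516; u=0·0.001641+1/4·(-6.870234)+3/2·3.498516≈3.530215; next y=2/5·(-3.001641)+1/2·3.530215≈0.564451
n=4: y≈0.564451, sp=-3, e=sp−y≈-3.564451; I≈-10.434686, D=e−e_prev≈-3.566092; u=0·(-3.564451)+1/4·(-10.434686)+3/2·(-3.566092)≈-7.957809; next y=2/5·0.564451+1/2·(-7.957809)≈-3.753124
n=5: y≈-3.753124, sp=-3, e=sp−y≈0.753124; I≈-9.681561, D=e−e_prev≈4.317575; u=0·0.753124+1/4·(-9.681561)+3/2·4.317575≈4.055972; next y=2/5·(-3.753124)+1/2·4.055972≈0.526737
n=6: y≈0.526737, sp=-3, e=sp−y≈-3.526737; I≈-13.208298, D=e−e_prev≈-4.279861; u=0·(-3.526737)+1/4·(-13.208298)+3/2·(-4.279861)≈-9.721866; next y=2/5·0.526737+1/2·(-9.721866)≈-4.650238
n=7: y≈-4.650238, sp=-3, e=sp−y≈1.650238; I≈-11.558060, D=e−e_prev≈5.176975; u=0·1.650238+1/4·(-11.558060)+3/2·5.176975≈4.875947; next y=2/5·(-4.650238)+1/2·4.875947≈0.577878
n=8: y≈0.577878, sp=-3, e=sp−y≈-3.577878; I≈-15.135938, D=e−e_prev≈-5.228116; u=0·(-3.577878)+1/4·(-15.135938)+3/2·(-5.228116)≈-11.626159; next y=2/5·0.577878+1/2·(-11.626159)≈-5.581928
n=9: y≈-5.581928, sp=-3, e=sp−y≈2.581928; I≈-12.554010, D=e−e_prev≈6.159807; u=0·2.581928+1/4·(-12.554010)+3/2·6.159807≈6.101207; next y=2/5·(-5.581928)+1/2·6.101207≈0.817832
n=10: y≈0.817832, sp=-3, e=sp−y≈-3.817832; I≈-16.371842, D=e−e_prev≈-6.399761; u=0·(-3.817832)+1/4·(-16.371842)+3/2·(-6.399761)≈-13.692602; next y=2/5·0.817832+1/2·(-13.692602)≈-6.519168
n=11: y≈-6.519168, sp=-3, e=sp−y≈3.519168; I≈-12.852675, D=e−e_prev≈7.337000; u=0·3.519168+1/4·(-12.852675)+3/2·7.337000≈7.792332; next y=2/5·(-6.519168)+1/2·7.792332≈1.288499
n=12: y≈1.288499, sp=-3, e=sp−y≈-4.288499; I≈-17.141173, D=e−e_prev≈-7.807667; u=0·(-4.288499)+1/4·(-17.141173)+3/2·(-7.807667)≈-15.996793; next y=2/5·1.288499+1/2·(-15.996793)≈-7.482997
n=13: y≈-7.482997, sp=-3, e=sp−y≈4.482997; I≈-12.658176, D=e−e_prev≈8.771496; u=0·4.482997+1/4·(-12.658176)+3/2·8.771496≈9.992700; next y=2/5·(-7.482997)+1/2·9.992700≈2.003151
n=14: y≈2.003151, sp=-3, e=sp−y≈-5.003151; I≈-17.661327, D=e−e_prev≈-9.486148; u=0·(-5.003151)+1/4·(-17.661327)+3/2·(-9.486148)≈-18.644554; next y=2/5·2.003151+1/2·(-18.644554)≈-8.521017

0 -3 -5.250 0.000
1 -3 3.094 -2.625
2 -3 -6.401 0.497
3 -3 3.530 -3.002
4 -3 -7.958 0.564
5 -3 4.056 -3.753
6 -3 -9.722 0.527
7 -3 4.876 -4.650
8 -3 -11.626 0.578
9 -3 6.101 -5.582
10 -3 -13.693 0.818
11 -3 7.792 -6.519
12 -3 -15.997 1.288
13 -3 9.993 -7.483
14 -3 -18.645 2.003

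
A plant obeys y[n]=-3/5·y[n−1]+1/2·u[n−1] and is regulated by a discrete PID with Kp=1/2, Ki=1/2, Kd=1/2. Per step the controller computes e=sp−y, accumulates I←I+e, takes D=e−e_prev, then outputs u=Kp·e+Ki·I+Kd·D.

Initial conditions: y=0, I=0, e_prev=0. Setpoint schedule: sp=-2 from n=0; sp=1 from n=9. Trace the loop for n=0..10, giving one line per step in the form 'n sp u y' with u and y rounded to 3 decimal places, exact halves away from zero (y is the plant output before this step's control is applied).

0 -2 -3.000 0.000
1 -2 -0.750 -1.500
2 -2 -4.788 0.525
3 -2 -0.187 -2.709
4 -2 -7.810 1.532
5 -2 2.078 -4.824
6 -2 -12.824 3.934
7 -2 7.647 -8.772
8 -2 -22.109 9.087
9 1 24.167 -16.506
10 1 -39.117 21.987

(exact arithmetic carried between steps; '≈' marks a value shown rounded to 6 d.p. or computed from one; I and e_prev carry over from the previous line; the table rounds u and y to 3 d.p., halves away from zero)
n=0: y=0, sp=-2, e=sp−y=-2; I=-2, D=e−e_prev=-2; u=1/2·(-2)+1/2·(-2)+1/2·(-2)=-3; next y=-3/5·0+1/2·(-3)=-1.5
n=1: y=-1.5, sp=-2, e=sp−y=-0.5; I=-2.5, D=e−e_prev=1.5; u=1/2·(-0.5)+1/2·(-2.5)+1/2·1.5=-0.75; next y=-3/5·(-1.5)+1/2·(-0.75)=0.525
n=2: y=0.525, sp=-2, e=sp−y=-2.525; I=-5.025, D=e−e_prev=-2.025; u=1/2·(-2.525)+1/2·(-5.025)+1/2·(-2.025)=-4.7875; next y=-3/5·0.525+1/2·(-4.7875)=-2.70875
n=3: y=-2.70875, sp=-2, e=sp−y=0.70875; I=-4.31625, D=e−e_prev=3.23375; u=1/2·0.70875+1/2·(-4.31625)+1/2·3.23375=-0.186875; next y=-3/5·(-2.70875)+1/2·(-0.186875)≈1.531813
n=4: y≈1.531813, sp=-2, e=sp−y≈-3.531813; I≈-7.848063, D=e−e_prev≈-4.240563; u=1/2·(-3.531813)+1/2·(-7.848063)+1/2·(-4.240563)≈-7.810219; next y=-3/5·1.531813+1/2·(-7.810219)≈-4.824197
n=5: y≈-4.824197, sp=-2, e=sp−y≈2.824197; I≈-5.023866, D=e−e_prev≈6.356009; u=1/2·2.824197+1/2·(-5.023866)+1/2·6.356009≈2.078170; next y=-3/5·(-4.824197)+1/2·2.078170≈3.933603
n=6: y≈3.933603, sp=-2, e=sp−y≈-5.933603; I≈-10.957469, D=e−e_prev≈-8.757800; u=1/2·(-5.933603)+1/2·(-10.957469)+1/2·(-8.757800)≈-12.824436; next y=-3/5·3.933603+1/2·(-12.824436)≈-8.772380
n=7: y≈-8.772380, sp=-2, e=sp−y≈6.772380; I≈-4.185089, D=e−e_prev≈12.705983; u=1/2·6.772380+1/2·(-4.185089)+1/2·12.705983≈7.646637; next y=-3/5·(-8.772380)+1/2·7.646637≈9.086747
n=8: y≈9.086747, sp=-2, e=sp−y≈-11.086747; I≈-15.271836, D=e−e_prev≈-17.859127; u=1/2·(-11.086747)+1/2·(-15.271836)+1/2·(-17.859127)≈-22.108854; next y=-3/5·9.086747+1/2·(-22.108854)≈-16.506475
n=9: y≈-16.506475, sp=1, e=sp−y≈17.506475; I≈2.234640, D=e−e_prev≈28.593222; u=1/2·17.506475+1/2·2.234640+1/2·28.593222≈24.167168; next y=-3/5·(-16.506475)+1/2·24.167168≈21.987469
n=10: y≈21.987469, sp=1, e=sp−y≈-20.987469; I≈-18.752830, D=e−e_prev≈-38.493945; u=1/2·(-20.987469)+1/2·(-18.752830)+1/2·(-38.493945)≈-39.117122; next y=-3/5·21.987469+1/2·(-39.117122)≈-32.751042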